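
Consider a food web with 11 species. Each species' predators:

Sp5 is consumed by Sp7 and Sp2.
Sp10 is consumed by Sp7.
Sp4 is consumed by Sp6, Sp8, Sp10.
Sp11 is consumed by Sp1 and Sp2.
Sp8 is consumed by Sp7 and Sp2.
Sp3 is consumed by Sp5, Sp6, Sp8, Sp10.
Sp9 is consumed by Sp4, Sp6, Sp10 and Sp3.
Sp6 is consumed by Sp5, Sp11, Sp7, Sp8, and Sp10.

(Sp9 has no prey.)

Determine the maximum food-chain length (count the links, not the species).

4 links

One longest chain: Sp9 → Sp3 → Sp6 → Sp10 → Sp7.
It has 5 species and 4 links.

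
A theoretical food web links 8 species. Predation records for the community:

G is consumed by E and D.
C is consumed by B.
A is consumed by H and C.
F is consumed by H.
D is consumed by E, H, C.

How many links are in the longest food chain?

One longest chain: G → D → C → B.
It has 4 species and 3 links.

3 links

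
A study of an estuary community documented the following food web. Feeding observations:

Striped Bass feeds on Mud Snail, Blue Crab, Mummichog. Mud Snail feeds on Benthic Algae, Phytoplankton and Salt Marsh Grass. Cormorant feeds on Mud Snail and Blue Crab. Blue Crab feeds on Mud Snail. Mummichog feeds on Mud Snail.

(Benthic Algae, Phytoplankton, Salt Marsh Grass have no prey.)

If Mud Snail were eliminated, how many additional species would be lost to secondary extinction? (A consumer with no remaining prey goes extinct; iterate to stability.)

Remove Mud Snail.
Round 1: Mummichog (all prey gone), Blue Crab (all prey gone) → extinct.
Round 2: Cormorant (all prey gone), Striped Bass (all prey gone) → extinct.
No further losses. Total secondary extinctions: 4.

4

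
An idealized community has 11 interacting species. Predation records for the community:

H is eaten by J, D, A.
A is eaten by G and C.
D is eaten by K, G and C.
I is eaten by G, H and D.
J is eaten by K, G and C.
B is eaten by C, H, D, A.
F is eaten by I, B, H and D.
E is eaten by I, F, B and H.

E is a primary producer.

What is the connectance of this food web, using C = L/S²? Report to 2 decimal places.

The web has S = 11 species and L = 26 feeding links.
C = L / S² = 26 / 121 = 0.2149 ≈ 0.21.

C = 0.21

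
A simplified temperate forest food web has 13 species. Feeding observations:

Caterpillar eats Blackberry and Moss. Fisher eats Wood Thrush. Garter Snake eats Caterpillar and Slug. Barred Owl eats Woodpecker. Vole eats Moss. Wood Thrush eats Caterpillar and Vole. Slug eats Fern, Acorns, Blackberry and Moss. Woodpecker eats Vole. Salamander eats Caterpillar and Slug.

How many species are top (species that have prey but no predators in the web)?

Top species (has prey, but nothing eats it): Salamander, Garter Snake, Barred Owl, Fisher.
Count: 4.

4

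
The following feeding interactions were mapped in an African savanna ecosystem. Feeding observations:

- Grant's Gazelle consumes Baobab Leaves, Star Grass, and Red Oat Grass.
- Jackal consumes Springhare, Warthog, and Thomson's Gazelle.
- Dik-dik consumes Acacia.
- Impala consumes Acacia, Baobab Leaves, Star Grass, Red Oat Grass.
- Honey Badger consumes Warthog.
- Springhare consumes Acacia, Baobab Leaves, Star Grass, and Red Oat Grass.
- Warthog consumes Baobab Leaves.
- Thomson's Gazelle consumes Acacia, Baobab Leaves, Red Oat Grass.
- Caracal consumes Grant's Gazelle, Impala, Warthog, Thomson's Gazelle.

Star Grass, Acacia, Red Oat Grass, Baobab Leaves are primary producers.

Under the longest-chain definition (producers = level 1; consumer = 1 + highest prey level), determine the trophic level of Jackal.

Acacia is a producer → level 1.
Thomson's Gazelle eats Acacia (level 1); other prey at levels: Red Oat Grass 1, Baobab Leaves 1 → level 2.
Jackal eats Thomson's Gazelle (level 2); other prey at levels: Springhare 2, Warthog 2 → level 3.

Trophic level 3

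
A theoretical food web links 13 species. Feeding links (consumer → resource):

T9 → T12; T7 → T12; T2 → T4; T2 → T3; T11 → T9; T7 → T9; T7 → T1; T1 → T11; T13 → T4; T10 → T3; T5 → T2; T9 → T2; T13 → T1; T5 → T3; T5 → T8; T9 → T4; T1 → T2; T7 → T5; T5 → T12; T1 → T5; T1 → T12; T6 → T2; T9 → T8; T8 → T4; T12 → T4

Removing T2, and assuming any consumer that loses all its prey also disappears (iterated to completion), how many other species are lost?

1

Remove T2.
Round 1: T6 (all prey gone) → extinct.
No further losses. Total secondary extinctions: 1.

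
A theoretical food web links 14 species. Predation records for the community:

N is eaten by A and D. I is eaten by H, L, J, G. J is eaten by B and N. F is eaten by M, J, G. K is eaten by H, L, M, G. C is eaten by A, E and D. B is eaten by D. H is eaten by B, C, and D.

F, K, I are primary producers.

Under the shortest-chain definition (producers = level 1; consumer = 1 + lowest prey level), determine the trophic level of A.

F is a producer → level 1.
J eats F → level 2.
N eats J → level 3.
A eats N → level 4.
No prey of A is below level 3, so 4 is the minimum.

Trophic level 4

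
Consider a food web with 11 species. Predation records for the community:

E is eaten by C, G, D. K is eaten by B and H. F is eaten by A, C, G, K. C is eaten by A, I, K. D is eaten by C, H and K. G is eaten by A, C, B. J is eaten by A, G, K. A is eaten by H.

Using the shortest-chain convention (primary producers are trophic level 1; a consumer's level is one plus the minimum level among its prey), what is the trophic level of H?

E is a producer → level 1.
D eats E → level 2.
H eats D → level 3.
No prey of H is below level 2, so 3 is the minimum.

Trophic level 3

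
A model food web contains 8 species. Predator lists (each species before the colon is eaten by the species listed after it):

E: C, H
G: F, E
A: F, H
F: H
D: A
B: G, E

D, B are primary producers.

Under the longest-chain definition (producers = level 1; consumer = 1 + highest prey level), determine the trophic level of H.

D is a producer → level 1.
A eats D → level 2.
F eats A (level 2); other prey at levels: G 2 → level 3.
H eats F (level 3); other prey at levels: A 2, E 3 → level 4.

Trophic level 4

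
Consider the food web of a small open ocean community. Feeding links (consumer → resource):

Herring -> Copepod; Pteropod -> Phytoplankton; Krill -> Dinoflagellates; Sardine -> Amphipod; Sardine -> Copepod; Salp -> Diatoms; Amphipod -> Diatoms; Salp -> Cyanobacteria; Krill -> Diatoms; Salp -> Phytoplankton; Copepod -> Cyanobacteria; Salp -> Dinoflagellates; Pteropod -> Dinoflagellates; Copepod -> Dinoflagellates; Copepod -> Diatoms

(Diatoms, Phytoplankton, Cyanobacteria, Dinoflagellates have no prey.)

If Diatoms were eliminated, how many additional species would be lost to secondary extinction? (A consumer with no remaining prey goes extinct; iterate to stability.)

1

Remove Diatoms.
Round 1: Amphipod (all prey gone) → extinct.
No further losses. Total secondary extinctions: 1.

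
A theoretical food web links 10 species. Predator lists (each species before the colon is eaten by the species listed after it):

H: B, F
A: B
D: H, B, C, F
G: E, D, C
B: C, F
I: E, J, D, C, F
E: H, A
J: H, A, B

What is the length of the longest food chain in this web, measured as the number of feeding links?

One longest chain: I → E → H → B → C.
It has 5 species and 4 links.

4 links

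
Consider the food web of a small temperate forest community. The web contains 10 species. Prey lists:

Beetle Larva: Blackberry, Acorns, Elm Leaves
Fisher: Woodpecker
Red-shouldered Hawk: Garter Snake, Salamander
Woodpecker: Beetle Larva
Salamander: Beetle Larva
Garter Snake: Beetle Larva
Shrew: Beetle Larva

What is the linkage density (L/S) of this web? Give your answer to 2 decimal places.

L/S = 1.00

There are L = 10 links among S = 10 species.
L/S = 10/10 = 1.0000 ≈ 1.00.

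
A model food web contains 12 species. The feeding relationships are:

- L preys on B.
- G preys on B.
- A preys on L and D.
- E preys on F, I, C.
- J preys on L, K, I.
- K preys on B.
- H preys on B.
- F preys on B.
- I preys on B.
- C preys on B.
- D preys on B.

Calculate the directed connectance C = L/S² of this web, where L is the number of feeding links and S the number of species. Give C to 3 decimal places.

The web has S = 12 species and L = 16 feeding links.
C = L / S² = 16 / 144 = 0.1111 ≈ 0.111.

C = 0.111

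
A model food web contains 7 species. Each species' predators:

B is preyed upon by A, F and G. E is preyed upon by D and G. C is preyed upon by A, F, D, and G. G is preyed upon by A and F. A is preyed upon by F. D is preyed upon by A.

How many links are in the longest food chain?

One longest chain: C → G → A → F.
It has 4 species and 3 links.

3 links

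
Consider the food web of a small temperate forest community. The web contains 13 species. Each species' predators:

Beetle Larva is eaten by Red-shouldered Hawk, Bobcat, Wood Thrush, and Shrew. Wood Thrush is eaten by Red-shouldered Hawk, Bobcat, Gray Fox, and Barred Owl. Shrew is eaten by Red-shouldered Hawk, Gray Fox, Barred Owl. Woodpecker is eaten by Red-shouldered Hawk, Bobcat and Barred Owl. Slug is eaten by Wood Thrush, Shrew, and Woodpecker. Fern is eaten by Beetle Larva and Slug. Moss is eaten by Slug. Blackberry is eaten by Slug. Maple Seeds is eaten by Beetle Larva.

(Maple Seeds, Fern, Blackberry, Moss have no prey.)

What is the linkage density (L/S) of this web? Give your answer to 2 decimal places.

There are L = 22 links among S = 13 species.
L/S = 22/13 = 1.6923 ≈ 1.69.

L/S = 1.69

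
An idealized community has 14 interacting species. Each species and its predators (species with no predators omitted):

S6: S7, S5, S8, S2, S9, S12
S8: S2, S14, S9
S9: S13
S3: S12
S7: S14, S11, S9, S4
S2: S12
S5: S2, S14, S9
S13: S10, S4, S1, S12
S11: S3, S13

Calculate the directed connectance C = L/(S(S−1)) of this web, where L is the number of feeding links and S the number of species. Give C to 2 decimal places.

The web has S = 14 species and L = 25 feeding links.
C = L / (S(S−1)) = 25 / 182 = 0.1374 ≈ 0.14.

C = 0.14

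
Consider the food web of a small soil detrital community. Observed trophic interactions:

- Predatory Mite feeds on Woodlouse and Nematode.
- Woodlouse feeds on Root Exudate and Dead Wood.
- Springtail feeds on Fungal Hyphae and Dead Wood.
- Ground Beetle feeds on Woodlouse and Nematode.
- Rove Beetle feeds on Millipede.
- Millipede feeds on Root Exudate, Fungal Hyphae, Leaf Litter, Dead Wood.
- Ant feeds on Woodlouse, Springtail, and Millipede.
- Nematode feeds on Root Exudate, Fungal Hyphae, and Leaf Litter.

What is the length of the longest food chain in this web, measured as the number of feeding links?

2 links

One longest chain: Leaf Litter → Millipede → Rove Beetle.
It has 3 species and 2 links.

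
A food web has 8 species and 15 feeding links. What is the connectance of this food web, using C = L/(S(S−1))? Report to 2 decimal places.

The web has S = 8 species and L = 15 feeding links.
C = L / (S(S−1)) = 15 / 56 = 0.2679 ≈ 0.27.

C = 0.27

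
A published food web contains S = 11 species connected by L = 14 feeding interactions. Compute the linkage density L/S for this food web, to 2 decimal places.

L/S = 1.27

There are L = 14 links among S = 11 species.
L/S = 14/11 = 1.2727 ≈ 1.27.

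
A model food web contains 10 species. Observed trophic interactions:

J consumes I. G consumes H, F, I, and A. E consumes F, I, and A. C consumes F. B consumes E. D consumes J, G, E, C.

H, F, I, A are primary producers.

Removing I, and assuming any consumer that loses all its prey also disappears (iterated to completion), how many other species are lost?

1

Remove I.
Round 1: J (all prey gone) → extinct.
No further losses. Total secondary extinctions: 1.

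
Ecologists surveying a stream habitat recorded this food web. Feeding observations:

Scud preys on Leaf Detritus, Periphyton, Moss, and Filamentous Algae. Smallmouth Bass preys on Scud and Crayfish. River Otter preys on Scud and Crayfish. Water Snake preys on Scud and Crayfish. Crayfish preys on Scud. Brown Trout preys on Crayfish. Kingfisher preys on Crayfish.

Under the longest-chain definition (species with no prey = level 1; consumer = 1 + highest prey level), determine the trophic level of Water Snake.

Trophic level 4

Leaf Detritus has no prey (basal) → level 1.
Scud eats Leaf Detritus (level 1); other prey at levels: Moss 1, Filamentous Algae 1, Periphyton 1 → level 2.
Crayfish eats Scud → level 3.
Water Snake eats Crayfish (level 3); other prey at levels: Scud 2 → level 4.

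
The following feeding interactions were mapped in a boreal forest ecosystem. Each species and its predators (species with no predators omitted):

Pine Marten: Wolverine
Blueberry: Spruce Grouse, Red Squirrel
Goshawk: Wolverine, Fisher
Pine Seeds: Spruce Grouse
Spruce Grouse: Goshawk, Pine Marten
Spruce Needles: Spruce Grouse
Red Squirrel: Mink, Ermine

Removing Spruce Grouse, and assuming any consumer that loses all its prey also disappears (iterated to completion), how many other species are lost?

4

Remove Spruce Grouse.
Round 1: Goshawk (all prey gone), Pine Marten (all prey gone) → extinct.
Round 2: Wolverine (all prey gone), Fisher (all prey gone) → extinct.
No further losses. Total secondary extinctions: 4.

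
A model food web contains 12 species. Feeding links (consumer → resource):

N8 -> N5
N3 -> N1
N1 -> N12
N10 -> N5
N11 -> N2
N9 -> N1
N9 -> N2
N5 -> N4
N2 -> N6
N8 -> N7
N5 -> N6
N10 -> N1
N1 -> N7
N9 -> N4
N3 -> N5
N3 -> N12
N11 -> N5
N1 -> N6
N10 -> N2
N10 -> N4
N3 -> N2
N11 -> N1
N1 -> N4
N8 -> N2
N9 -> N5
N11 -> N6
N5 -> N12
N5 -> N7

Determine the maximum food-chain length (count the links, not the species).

One longest chain: N6 → N5 → N10.
It has 3 species and 2 links.

2 links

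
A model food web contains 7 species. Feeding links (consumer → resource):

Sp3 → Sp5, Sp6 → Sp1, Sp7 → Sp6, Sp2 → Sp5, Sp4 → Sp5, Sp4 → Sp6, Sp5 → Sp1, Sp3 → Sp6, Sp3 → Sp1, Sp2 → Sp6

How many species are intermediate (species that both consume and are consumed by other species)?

Intermediate species (has both prey and predators): Sp5, Sp6.
Count: 2.

2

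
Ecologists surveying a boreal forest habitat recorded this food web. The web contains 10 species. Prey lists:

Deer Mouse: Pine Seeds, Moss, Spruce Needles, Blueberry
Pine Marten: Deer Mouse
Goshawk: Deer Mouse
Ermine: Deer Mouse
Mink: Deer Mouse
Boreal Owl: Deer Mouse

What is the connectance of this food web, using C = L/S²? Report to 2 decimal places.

The web has S = 10 species and L = 9 feeding links.
C = L / S² = 9 / 100 = 0.0900 ≈ 0.09.

C = 0.09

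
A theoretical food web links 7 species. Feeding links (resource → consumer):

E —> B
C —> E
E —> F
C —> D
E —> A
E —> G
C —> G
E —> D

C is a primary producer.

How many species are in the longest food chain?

One longest chain: C → E → G.
It has 3 species and 2 links.

3 species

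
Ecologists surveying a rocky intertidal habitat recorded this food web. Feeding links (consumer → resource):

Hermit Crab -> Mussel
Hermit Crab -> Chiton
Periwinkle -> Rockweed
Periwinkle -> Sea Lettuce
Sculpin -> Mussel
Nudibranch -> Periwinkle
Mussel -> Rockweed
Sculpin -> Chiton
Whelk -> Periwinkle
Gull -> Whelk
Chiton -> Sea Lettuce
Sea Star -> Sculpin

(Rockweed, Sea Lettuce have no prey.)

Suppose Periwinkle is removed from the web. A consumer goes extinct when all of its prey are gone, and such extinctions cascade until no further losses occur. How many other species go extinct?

Remove Periwinkle.
Round 1: Whelk (all prey gone), Nudibranch (all prey gone) → extinct.
Round 2: Gull (all prey gone) → extinct.
No further losses. Total secondary extinctions: 3.

3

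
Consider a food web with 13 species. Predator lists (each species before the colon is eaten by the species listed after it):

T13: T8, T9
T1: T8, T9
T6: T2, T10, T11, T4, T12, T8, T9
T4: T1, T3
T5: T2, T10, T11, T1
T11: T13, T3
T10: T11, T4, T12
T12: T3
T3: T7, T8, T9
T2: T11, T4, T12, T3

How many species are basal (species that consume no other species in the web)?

2

Basal species (no prey listed): T6, T5.
Count: 2.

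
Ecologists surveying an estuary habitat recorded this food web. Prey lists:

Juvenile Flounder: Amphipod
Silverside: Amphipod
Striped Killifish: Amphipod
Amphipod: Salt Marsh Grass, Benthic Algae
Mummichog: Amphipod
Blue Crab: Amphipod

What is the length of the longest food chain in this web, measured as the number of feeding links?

One longest chain: Salt Marsh Grass → Amphipod → Striped Killifish.
It has 3 species and 2 links.

2 links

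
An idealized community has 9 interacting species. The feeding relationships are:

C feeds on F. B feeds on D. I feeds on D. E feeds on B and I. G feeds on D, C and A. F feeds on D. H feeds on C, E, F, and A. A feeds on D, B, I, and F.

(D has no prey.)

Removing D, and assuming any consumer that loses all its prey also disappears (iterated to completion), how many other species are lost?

Remove D.
Round 1: F (all prey gone), I (all prey gone), B (all prey gone) → extinct.
Round 2: A (all prey gone), E (all prey gone), C (all prey gone) → extinct.
Round 3: G (all prey gone), H (all prey gone) → extinct.
No further losses. Total secondary extinctions: 8.

8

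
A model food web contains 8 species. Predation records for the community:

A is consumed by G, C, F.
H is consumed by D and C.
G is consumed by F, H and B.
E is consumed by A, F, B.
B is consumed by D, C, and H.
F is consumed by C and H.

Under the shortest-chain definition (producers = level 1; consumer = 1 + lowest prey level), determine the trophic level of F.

E is a producer → level 1.
F eats E → level 2.

Trophic level 2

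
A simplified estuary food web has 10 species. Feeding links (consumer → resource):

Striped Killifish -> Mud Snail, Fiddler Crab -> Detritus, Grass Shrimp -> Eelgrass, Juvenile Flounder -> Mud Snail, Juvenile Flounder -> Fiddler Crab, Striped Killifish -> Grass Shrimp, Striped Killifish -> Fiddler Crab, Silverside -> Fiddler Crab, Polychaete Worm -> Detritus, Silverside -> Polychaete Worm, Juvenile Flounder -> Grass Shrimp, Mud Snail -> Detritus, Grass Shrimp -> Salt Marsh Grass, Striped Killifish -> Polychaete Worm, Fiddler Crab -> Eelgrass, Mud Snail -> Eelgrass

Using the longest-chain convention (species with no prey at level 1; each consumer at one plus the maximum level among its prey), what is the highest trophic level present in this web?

3

Basal resources (level 1): Detritus, Salt Marsh Grass, Eelgrass.
Detritus → Fiddler Crab → Silverside gives Silverside level 3.
No species has a prey at level 3, so no species reaches level 4.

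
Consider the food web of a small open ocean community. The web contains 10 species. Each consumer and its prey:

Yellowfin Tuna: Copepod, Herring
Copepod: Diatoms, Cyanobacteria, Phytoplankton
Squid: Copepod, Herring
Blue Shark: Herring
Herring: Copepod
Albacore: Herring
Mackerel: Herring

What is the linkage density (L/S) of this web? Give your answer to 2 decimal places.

There are L = 11 links among S = 10 species.
L/S = 11/10 = 1.1000 ≈ 1.10.

L/S = 1.10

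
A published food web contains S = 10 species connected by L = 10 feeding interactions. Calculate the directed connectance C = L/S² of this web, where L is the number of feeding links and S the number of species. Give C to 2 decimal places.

The web has S = 10 species and L = 10 feeding links.
C = L / S² = 10 / 100 = 0.1000 ≈ 0.10.

C = 0.10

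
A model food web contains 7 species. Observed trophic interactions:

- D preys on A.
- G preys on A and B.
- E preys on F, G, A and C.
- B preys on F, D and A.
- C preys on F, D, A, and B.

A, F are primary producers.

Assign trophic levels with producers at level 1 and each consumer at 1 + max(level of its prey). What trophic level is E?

Trophic level 5

A is a producer → level 1.
D eats A → level 2.
B eats D (level 2); other prey at levels: A 1, F 1 → level 3.
G eats B (level 3); other prey at levels: A 1 → level 4.
E eats G (level 4); other prey at levels: A 1, F 1, C 4 → level 5.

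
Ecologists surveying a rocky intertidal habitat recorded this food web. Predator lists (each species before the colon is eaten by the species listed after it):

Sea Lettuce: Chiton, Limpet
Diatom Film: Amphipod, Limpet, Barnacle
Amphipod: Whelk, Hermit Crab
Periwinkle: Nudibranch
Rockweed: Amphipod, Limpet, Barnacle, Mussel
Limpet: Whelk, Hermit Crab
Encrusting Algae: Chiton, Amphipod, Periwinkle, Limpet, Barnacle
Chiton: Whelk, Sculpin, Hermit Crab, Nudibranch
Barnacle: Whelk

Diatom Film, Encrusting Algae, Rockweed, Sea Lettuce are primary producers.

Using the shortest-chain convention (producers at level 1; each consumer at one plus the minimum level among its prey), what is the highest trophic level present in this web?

3

Producers (level 1): Diatom Film, Encrusting Algae, Rockweed, Sea Lettuce.
Following each consumer down to its lowest-level prey: Diatom Film → Barnacle → Whelk (levels 1 through 3).
All prey of Whelk (Barnacle 2, Chiton 2, Amphipod 2, Limpet 2) are at level 2 or above, so Whelk is at level 1 + 2 = 3.
Every consumer has at least one prey at level 2 or below, so none exceeds level 3.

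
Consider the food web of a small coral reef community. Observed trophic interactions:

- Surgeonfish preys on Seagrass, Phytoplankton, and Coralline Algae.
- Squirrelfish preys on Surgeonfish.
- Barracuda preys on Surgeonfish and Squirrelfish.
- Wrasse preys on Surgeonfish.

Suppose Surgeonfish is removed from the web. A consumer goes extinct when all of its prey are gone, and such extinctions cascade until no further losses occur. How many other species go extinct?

Remove Surgeonfish.
Round 1: Wrasse (all prey gone), Squirrelfish (all prey gone) → extinct.
Round 2: Barracuda (all prey gone) → extinct.
No further losses. Total secondary extinctions: 3.

3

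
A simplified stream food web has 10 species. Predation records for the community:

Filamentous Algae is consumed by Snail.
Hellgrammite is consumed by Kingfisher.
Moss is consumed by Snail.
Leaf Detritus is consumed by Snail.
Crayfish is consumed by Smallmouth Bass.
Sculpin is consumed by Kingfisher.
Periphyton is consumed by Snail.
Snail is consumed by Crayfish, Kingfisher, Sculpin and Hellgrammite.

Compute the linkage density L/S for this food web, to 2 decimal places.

L/S = 1.10

There are L = 11 links among S = 10 species.
L/S = 11/10 = 1.1000 ≈ 1.10.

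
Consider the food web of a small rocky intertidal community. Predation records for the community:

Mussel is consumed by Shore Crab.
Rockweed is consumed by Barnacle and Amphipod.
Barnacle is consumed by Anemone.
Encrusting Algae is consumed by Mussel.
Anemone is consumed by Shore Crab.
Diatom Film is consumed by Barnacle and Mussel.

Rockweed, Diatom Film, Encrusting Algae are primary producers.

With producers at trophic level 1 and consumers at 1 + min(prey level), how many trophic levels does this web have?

Producers (level 1): Rockweed, Diatom Film, Encrusting Algae.
Following each consumer down to its lowest-level prey: Diatom Film → Mussel → Shore Crab (levels 1 through 3).
All prey of Shore Crab (Mussel 2, Anemone 3) are at level 2 or above, so Shore Crab is at level 1 + 2 = 3.
Every consumer has at least one prey at level 2 or below, so none exceeds level 3.

3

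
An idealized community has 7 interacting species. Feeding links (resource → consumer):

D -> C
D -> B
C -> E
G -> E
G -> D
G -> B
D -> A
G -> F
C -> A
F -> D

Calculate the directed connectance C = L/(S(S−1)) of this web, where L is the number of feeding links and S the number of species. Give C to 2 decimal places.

C = 0.24

The web has S = 7 species and L = 10 feeding links.
C = L / (S(S−1)) = 10 / 42 = 0.2381 ≈ 0.24.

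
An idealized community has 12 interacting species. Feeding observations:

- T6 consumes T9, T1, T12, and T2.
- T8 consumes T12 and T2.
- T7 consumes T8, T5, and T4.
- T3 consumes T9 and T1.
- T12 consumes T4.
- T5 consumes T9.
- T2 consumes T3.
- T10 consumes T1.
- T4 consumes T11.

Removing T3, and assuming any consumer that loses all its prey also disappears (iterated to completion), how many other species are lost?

Remove T3.
Round 1: T2 (all prey gone) → extinct.
No further losses. Total secondary extinctions: 1.

1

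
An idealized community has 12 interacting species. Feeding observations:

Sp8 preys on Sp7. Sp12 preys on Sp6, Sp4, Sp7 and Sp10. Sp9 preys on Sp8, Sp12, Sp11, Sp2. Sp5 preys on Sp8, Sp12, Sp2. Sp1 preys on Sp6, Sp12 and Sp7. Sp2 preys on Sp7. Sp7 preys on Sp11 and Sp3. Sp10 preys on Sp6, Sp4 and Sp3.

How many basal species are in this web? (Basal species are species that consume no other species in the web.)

4

Basal species (no prey listed): Sp6, Sp4, Sp11, Sp3.
Count: 4.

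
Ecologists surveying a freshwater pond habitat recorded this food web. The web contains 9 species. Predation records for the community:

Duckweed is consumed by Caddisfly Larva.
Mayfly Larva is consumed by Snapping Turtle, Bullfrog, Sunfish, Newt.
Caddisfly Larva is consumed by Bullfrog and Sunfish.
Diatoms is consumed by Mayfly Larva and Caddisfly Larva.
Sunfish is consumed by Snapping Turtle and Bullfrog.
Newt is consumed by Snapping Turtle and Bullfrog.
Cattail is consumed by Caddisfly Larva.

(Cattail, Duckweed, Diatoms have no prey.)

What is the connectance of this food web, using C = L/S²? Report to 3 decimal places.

The web has S = 9 species and L = 14 feeding links.
C = L / S² = 14 / 81 = 0.1728 ≈ 0.173.

C = 0.173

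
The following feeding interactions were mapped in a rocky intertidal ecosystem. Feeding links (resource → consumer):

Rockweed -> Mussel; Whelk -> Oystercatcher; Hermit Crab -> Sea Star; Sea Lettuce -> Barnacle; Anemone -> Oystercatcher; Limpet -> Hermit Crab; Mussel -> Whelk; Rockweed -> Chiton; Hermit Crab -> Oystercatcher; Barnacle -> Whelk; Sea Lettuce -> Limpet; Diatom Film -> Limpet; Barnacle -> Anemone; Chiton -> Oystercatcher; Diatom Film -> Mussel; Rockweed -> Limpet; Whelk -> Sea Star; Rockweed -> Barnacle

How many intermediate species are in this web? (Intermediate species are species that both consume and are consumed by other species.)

7

Intermediate species (has both prey and predators): Limpet, Chiton, Mussel, Barnacle, Whelk, Hermit Crab, Anemone.
Count: 7.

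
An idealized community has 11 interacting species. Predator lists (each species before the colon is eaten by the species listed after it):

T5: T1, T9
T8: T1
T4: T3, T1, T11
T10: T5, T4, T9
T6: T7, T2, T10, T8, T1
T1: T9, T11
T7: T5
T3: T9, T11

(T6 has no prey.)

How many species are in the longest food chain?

One longest chain: T6 → T7 → T5 → T1 → T9.
It has 5 species and 4 links.

5 species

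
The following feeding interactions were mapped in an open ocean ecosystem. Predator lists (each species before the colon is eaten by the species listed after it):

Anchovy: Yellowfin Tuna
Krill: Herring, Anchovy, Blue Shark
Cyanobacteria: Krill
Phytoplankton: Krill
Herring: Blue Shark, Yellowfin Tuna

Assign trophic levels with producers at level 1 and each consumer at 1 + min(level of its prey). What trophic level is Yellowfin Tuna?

Phytoplankton is a producer → level 1.
Krill eats Phytoplankton → level 2.
Herring eats Krill → level 3.
Yellowfin Tuna eats Herring → level 4.
No prey of Yellowfin Tuna is below level 3, so 4 is the minimum.

Trophic level 4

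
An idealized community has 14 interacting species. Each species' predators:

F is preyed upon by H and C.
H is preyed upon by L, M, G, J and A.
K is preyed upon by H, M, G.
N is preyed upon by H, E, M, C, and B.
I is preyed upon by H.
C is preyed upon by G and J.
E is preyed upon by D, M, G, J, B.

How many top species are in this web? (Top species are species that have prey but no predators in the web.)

Top species (has prey, but nothing eats it): M, L, J, B, G, D, A.
Count: 7.

7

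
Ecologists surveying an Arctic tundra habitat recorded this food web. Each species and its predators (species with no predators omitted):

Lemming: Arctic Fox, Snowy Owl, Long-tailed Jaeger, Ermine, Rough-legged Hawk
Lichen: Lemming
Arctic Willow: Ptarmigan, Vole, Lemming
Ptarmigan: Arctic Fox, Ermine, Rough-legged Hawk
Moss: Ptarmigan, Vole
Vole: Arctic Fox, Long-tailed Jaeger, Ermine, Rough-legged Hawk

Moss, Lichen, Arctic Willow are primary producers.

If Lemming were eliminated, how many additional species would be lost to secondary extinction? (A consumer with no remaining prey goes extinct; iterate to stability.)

1

Remove Lemming.
Round 1: Snowy Owl (all prey gone) → extinct.
No further losses. Total secondary extinctions: 1.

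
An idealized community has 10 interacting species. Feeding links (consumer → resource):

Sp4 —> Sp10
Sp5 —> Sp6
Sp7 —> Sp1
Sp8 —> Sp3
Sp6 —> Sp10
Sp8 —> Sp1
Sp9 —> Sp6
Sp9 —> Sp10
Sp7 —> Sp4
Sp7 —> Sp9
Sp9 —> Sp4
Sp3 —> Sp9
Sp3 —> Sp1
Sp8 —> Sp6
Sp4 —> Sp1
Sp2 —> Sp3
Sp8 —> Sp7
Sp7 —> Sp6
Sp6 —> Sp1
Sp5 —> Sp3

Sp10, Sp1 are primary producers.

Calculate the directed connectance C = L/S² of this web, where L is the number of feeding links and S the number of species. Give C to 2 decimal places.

The web has S = 10 species and L = 20 feeding links.
C = L / S² = 20 / 100 = 0.2000 ≈ 0.20.

C = 0.20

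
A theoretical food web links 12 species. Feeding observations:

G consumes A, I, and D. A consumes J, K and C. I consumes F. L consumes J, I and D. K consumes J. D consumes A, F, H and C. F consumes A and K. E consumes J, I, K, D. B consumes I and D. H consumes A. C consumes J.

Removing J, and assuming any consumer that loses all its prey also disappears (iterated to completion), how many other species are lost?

Remove J.
Round 1: K (all prey gone), C (all prey gone) → extinct.
Round 2: A (all prey gone) → extinct.
Round 3: H (all prey gone), F (all prey gone) → extinct.
Round 4: D (all prey gone), I (all prey gone) → extinct.
Round 5: E (all prey gone), L (all prey gone), G (all prey gone), B (all prey gone) → extinct.
No further losses. Total secondary extinctions: 11.

11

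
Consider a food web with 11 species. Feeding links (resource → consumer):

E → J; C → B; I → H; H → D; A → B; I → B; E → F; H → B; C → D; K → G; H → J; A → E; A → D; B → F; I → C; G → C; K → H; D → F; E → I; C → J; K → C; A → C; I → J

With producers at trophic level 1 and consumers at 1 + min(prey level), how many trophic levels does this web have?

3

Producers (level 1): K, A.
Following each consumer down to its lowest-level prey: A → D → F (levels 1 through 3).
All prey of F (D 2, B 2, E 2) are at level 2 or above, so F is at level 1 + 2 = 3.
Every consumer has at least one prey at level 2 or below, so none exceeds level 3.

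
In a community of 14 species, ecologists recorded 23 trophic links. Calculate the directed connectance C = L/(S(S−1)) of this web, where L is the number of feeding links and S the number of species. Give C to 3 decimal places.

C = 0.126

The web has S = 14 species and L = 23 feeding links.
C = L / (S(S−1)) = 23 / 182 = 0.1264 ≈ 0.126.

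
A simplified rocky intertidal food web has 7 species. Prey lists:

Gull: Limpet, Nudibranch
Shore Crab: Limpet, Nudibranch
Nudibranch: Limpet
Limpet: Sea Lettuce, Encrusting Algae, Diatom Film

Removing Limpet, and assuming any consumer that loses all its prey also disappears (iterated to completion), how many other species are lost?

3

Remove Limpet.
Round 1: Nudibranch (all prey gone) → extinct.
Round 2: Gull (all prey gone), Shore Crab (all prey gone) → extinct.
No further losses. Total secondary extinctions: 3.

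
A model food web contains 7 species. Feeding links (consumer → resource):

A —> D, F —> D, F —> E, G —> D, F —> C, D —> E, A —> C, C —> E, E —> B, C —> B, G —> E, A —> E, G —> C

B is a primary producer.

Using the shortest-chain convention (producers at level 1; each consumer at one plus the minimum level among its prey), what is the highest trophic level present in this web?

3

Producers (level 1): B.
Following each consumer down to its lowest-level prey: B → E → G (levels 1 through 3).
All prey of G (E 2, C 2, D 3) are at level 2 or above, so G is at level 1 + 2 = 3.
Every consumer has at least one prey at level 2 or below, so none exceeds level 3.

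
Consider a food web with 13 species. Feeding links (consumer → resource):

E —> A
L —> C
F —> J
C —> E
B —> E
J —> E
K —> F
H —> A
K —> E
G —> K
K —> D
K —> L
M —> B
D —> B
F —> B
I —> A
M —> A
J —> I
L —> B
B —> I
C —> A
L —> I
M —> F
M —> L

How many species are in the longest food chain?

One longest chain: A → I → J → F → K → G.
It has 6 species and 5 links.

6 species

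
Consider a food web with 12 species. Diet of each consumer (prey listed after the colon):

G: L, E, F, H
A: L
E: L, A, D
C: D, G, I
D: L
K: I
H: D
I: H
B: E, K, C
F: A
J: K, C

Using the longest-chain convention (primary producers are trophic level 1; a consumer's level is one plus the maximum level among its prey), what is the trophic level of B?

L is a producer → level 1.
D eats L → level 2.
H eats D → level 3.
I eats H → level 4.
K eats I → level 5.
B eats K (level 5); other prey at levels: E 3, C 5 → level 6.

Trophic level 6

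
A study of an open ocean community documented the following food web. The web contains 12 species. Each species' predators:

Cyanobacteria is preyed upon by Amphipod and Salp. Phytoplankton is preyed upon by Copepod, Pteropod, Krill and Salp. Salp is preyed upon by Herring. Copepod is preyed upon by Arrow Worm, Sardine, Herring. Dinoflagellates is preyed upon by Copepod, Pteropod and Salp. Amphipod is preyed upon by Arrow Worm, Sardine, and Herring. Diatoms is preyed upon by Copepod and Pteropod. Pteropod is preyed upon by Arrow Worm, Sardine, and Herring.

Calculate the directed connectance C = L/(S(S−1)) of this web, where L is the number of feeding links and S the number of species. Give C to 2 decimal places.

C = 0.16

The web has S = 12 species and L = 21 feeding links.
C = L / (S(S−1)) = 21 / 132 = 0.1591 ≈ 0.16.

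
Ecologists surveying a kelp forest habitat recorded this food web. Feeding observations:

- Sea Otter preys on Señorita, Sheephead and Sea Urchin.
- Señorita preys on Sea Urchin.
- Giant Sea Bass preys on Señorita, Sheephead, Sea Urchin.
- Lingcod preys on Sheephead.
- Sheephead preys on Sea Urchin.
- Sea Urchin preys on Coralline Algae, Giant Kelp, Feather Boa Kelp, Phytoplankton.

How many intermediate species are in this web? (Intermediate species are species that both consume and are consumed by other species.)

3

Intermediate species (has both prey and predators): Sea Urchin, Sheephead, Señorita.
Count: 3.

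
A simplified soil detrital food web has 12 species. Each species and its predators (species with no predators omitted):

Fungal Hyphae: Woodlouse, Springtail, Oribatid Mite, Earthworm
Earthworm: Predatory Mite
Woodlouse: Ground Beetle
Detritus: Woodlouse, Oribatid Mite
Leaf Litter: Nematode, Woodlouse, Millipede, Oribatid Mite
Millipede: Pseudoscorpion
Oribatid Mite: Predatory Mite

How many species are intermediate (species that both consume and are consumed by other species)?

4

Intermediate species (has both prey and predators): Woodlouse, Millipede, Oribatid Mite, Earthworm.
Count: 4.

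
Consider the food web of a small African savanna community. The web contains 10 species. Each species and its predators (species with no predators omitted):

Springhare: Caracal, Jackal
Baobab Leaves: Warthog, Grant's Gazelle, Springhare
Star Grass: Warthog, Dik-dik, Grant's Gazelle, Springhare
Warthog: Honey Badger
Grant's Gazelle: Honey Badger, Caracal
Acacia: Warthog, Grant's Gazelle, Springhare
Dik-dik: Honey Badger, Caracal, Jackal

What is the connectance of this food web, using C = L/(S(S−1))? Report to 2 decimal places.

The web has S = 10 species and L = 18 feeding links.
C = L / (S(S−1)) = 18 / 90 = 0.2000 ≈ 0.20.

C = 0.20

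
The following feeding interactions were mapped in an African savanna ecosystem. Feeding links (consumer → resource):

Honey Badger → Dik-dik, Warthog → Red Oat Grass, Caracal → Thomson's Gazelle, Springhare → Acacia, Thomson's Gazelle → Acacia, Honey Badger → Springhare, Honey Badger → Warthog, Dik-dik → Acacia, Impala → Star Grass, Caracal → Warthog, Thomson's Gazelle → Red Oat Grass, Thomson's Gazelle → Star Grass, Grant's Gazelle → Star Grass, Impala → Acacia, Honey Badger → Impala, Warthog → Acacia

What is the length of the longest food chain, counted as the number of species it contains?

One longest chain: Acacia → Warthog → Honey Badger.
It has 3 species and 2 links.

3 species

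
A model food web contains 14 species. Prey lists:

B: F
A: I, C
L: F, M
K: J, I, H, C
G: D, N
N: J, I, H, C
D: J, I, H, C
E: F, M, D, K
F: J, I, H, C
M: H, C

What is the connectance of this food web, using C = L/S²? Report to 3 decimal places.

C = 0.148

The web has S = 14 species and L = 29 feeding links.
C = L / S² = 29 / 196 = 0.1480 ≈ 0.148.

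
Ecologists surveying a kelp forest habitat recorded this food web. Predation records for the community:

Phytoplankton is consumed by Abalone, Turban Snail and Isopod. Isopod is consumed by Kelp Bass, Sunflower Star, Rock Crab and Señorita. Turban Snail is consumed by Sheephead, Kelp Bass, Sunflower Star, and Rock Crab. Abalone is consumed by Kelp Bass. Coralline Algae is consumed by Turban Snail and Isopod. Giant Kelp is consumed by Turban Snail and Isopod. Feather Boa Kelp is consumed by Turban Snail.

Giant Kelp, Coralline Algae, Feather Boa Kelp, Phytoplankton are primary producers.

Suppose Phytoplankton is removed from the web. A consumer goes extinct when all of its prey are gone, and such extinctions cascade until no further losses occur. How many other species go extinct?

1

Remove Phytoplankton.
Round 1: Abalone (all prey gone) → extinct.
No further losses. Total secondary extinctions: 1.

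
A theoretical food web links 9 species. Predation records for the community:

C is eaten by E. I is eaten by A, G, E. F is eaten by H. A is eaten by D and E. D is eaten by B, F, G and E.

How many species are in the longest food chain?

One longest chain: I → A → D → F → H.
It has 5 species and 4 links.

5 species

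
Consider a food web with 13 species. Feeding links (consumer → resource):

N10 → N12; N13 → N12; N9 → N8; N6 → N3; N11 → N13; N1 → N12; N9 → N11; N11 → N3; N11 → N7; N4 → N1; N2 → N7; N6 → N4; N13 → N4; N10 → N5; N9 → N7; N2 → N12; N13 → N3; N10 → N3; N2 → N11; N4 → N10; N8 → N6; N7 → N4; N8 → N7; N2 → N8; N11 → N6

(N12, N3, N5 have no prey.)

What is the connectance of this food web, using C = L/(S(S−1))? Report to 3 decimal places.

C = 0.160

The web has S = 13 species and L = 25 feeding links.
C = L / (S(S−1)) = 25 / 156 = 0.1603 ≈ 0.160.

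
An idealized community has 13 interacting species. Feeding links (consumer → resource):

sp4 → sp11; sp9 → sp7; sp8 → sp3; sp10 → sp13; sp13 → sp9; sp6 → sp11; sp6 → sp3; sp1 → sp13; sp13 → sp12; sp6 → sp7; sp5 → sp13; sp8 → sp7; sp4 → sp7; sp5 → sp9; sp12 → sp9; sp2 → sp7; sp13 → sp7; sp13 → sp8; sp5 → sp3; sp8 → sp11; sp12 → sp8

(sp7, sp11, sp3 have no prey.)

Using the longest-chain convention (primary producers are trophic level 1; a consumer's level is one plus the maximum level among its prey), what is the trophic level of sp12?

Trophic level 3

sp7 is a producer → level 1.
sp9 eats sp7 → level 2.
sp12 eats sp9 (level 2); other prey at levels: sp8 2 → level 3.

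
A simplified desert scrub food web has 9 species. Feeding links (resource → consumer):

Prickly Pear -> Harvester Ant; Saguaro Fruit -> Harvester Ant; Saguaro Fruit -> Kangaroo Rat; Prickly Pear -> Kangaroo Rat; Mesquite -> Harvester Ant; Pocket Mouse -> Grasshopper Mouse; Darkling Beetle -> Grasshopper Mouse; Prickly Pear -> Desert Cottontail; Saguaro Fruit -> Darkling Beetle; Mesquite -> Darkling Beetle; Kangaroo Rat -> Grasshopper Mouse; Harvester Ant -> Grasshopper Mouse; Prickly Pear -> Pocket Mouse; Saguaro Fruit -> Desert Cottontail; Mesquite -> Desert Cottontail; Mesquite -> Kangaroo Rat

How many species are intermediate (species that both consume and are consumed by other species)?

4

Intermediate species (has both prey and predators): Harvester Ant, Darkling Beetle, Kangaroo Rat, Pocket Mouse.
Count: 4.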